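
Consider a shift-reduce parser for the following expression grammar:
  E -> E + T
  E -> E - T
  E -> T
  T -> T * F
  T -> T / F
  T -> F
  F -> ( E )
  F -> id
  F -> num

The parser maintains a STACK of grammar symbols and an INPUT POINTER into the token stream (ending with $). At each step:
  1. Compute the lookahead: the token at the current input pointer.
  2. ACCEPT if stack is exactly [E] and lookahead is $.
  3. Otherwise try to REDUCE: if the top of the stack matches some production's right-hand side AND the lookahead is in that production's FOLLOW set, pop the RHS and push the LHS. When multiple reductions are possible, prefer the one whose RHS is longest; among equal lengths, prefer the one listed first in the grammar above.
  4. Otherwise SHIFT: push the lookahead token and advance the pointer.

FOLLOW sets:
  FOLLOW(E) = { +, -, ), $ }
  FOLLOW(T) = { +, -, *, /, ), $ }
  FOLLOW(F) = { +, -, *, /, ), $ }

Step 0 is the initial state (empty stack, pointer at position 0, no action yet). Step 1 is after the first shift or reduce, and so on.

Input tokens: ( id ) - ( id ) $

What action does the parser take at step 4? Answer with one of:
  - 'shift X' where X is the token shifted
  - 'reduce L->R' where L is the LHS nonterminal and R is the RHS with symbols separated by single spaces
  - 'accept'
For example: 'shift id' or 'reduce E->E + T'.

Step 1: shift (. Stack=[(] ptr=1 lookahead=id remaining=[id ) - ( id ) $]
Step 2: shift id. Stack=[( id] ptr=2 lookahead=) remaining=[) - ( id ) $]
Step 3: reduce F->id. Stack=[( F] ptr=2 lookahead=) remaining=[) - ( id ) $]
Step 4: reduce T->F. Stack=[( T] ptr=2 lookahead=) remaining=[) - ( id ) $]

Answer: reduce T->F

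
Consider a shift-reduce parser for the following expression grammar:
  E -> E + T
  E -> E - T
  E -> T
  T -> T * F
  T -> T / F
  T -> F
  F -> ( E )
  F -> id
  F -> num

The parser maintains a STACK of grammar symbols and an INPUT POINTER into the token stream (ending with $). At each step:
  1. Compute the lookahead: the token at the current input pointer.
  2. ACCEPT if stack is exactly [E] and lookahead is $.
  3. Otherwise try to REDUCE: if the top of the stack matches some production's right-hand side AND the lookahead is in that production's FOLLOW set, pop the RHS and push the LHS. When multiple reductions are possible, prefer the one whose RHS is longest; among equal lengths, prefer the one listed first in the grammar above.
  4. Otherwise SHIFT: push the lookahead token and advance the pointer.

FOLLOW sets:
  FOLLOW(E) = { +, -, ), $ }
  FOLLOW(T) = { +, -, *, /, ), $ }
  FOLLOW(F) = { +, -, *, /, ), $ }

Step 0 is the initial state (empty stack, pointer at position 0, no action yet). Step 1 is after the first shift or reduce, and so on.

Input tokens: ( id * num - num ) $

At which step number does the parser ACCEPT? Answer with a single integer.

Step 1: shift (. Stack=[(] ptr=1 lookahead=id remaining=[id * num - num ) $]
Step 2: shift id. Stack=[( id] ptr=2 lookahead=* remaining=[* num - num ) $]
Step 3: reduce F->id. Stack=[( F] ptr=2 lookahead=* remaining=[* num - num ) $]
Step 4: reduce T->F. Stack=[( T] ptr=2 lookahead=* remaining=[* num - num ) $]
Step 5: shift *. Stack=[( T *] ptr=3 lookahead=num remaining=[num - num ) $]
Step 6: shift num. Stack=[( T * num] ptr=4 lookahead=- remaining=[- num ) $]
Step 7: reduce F->num. Stack=[( T * F] ptr=4 lookahead=- remaining=[- num ) $]
Step 8: reduce T->T * F. Stack=[( T] ptr=4 lookahead=- remaining=[- num ) $]
Step 9: reduce E->T. Stack=[( E] ptr=4 lookahead=- remaining=[- num ) $]
Step 10: shift -. Stack=[( E -] ptr=5 lookahead=num remaining=[num ) $]
Step 11: shift num. Stack=[( E - num] ptr=6 lookahead=) remaining=[) $]
Step 12: reduce F->num. Stack=[( E - F] ptr=6 lookahead=) remaining=[) $]
Step 13: reduce T->F. Stack=[( E - T] ptr=6 lookahead=) remaining=[) $]
Step 14: reduce E->E - T. Stack=[( E] ptr=6 lookahead=) remaining=[) $]
Step 15: shift ). Stack=[( E )] ptr=7 lookahead=$ remaining=[$]
Step 16: reduce F->( E ). Stack=[F] ptr=7 lookahead=$ remaining=[$]
Step 17: reduce T->F. Stack=[T] ptr=7 lookahead=$ remaining=[$]
Step 18: reduce E->T. Stack=[E] ptr=7 lookahead=$ remaining=[$]
Step 19: accept. Stack=[E] ptr=7 lookahead=$ remaining=[$]

Answer: 19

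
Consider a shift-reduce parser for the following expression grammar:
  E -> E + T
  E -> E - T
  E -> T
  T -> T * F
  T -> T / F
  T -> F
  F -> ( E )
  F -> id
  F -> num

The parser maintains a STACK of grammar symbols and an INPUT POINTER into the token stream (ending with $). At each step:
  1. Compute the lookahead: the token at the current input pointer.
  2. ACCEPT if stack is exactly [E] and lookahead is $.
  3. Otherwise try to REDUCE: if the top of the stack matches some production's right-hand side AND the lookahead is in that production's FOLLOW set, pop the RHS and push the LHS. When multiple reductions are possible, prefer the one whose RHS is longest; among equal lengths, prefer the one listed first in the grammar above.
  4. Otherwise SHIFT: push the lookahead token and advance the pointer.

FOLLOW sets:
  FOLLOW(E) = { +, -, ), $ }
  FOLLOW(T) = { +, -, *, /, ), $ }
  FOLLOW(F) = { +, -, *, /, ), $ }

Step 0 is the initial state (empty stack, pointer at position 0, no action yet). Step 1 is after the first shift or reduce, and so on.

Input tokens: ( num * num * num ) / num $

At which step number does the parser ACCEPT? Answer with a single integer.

Step 1: shift (. Stack=[(] ptr=1 lookahead=num remaining=[num * num * num ) / num $]
Step 2: shift num. Stack=[( num] ptr=2 lookahead=* remaining=[* num * num ) / num $]
Step 3: reduce F->num. Stack=[( F] ptr=2 lookahead=* remaining=[* num * num ) / num $]
Step 4: reduce T->F. Stack=[( T] ptr=2 lookahead=* remaining=[* num * num ) / num $]
Step 5: shift *. Stack=[( T *] ptr=3 lookahead=num remaining=[num * num ) / num $]
Step 6: shift num. Stack=[( T * num] ptr=4 lookahead=* remaining=[* num ) / num $]
Step 7: reduce F->num. Stack=[( T * F] ptr=4 lookahead=* remaining=[* num ) / num $]
Step 8: reduce T->T * F. Stack=[( T] ptr=4 lookahead=* remaining=[* num ) / num $]
Step 9: shift *. Stack=[( T *] ptr=5 lookahead=num remaining=[num ) / num $]
Step 10: shift num. Stack=[( T * num] ptr=6 lookahead=) remaining=[) / num $]
Step 11: reduce F->num. Stack=[( T * F] ptr=6 lookahead=) remaining=[) / num $]
Step 12: reduce T->T * F. Stack=[( T] ptr=6 lookahead=) remaining=[) / num $]
Step 13: reduce E->T. Stack=[( E] ptr=6 lookahead=) remaining=[) / num $]
Step 14: shift ). Stack=[( E )] ptr=7 lookahead=/ remaining=[/ num $]
Step 15: reduce F->( E ). Stack=[F] ptr=7 lookahead=/ remaining=[/ num $]
Step 16: reduce T->F. Stack=[T] ptr=7 lookahead=/ remaining=[/ num $]
Step 17: shift /. Stack=[T /] ptr=8 lookahead=num remaining=[num $]
Step 18: shift num. Stack=[T / num] ptr=9 lookahead=$ remaining=[$]
Step 19: reduce F->num. Stack=[T / F] ptr=9 lookahead=$ remaining=[$]
Step 20: reduce T->T / F. Stack=[T] ptr=9 lookahead=$ remaining=[$]
Step 21: reduce E->T. Stack=[E] ptr=9 lookahead=$ remaining=[$]
Step 22: accept. Stack=[E] ptr=9 lookahead=$ remaining=[$]

Answer: 22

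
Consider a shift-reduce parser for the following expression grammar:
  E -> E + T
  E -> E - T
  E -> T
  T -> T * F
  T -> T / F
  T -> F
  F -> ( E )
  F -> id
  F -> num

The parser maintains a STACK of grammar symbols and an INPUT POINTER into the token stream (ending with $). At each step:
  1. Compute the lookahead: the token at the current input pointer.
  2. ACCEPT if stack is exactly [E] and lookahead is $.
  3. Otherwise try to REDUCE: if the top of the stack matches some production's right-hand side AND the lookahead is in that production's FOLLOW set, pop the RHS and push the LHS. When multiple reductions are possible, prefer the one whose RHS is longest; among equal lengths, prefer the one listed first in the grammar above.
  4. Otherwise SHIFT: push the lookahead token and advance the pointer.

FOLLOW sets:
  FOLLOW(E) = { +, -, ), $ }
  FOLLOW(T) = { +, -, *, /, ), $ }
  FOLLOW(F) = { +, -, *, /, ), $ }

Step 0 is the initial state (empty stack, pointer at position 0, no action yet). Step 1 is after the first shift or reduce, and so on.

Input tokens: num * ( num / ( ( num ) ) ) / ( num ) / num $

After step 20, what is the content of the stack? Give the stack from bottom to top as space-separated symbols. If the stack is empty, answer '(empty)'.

Step 1: shift num. Stack=[num] ptr=1 lookahead=* remaining=[* ( num / ( ( num ) ) ) / ( num ) / num $]
Step 2: reduce F->num. Stack=[F] ptr=1 lookahead=* remaining=[* ( num / ( ( num ) ) ) / ( num ) / num $]
Step 3: reduce T->F. Stack=[T] ptr=1 lookahead=* remaining=[* ( num / ( ( num ) ) ) / ( num ) / num $]
Step 4: shift *. Stack=[T *] ptr=2 lookahead=( remaining=[( num / ( ( num ) ) ) / ( num ) / num $]
Step 5: shift (. Stack=[T * (] ptr=3 lookahead=num remaining=[num / ( ( num ) ) ) / ( num ) / num $]
Step 6: shift num. Stack=[T * ( num] ptr=4 lookahead=/ remaining=[/ ( ( num ) ) ) / ( num ) / num $]
Step 7: reduce F->num. Stack=[T * ( F] ptr=4 lookahead=/ remaining=[/ ( ( num ) ) ) / ( num ) / num $]
Step 8: reduce T->F. Stack=[T * ( T] ptr=4 lookahead=/ remaining=[/ ( ( num ) ) ) / ( num ) / num $]
Step 9: shift /. Stack=[T * ( T /] ptr=5 lookahead=( remaining=[( ( num ) ) ) / ( num ) / num $]
Step 10: shift (. Stack=[T * ( T / (] ptr=6 lookahead=( remaining=[( num ) ) ) / ( num ) / num $]
Step 11: shift (. Stack=[T * ( T / ( (] ptr=7 lookahead=num remaining=[num ) ) ) / ( num ) / num $]
Step 12: shift num. Stack=[T * ( T / ( ( num] ptr=8 lookahead=) remaining=[) ) ) / ( num ) / num $]
Step 13: reduce F->num. Stack=[T * ( T / ( ( F] ptr=8 lookahead=) remaining=[) ) ) / ( num ) / num $]
Step 14: reduce T->F. Stack=[T * ( T / ( ( T] ptr=8 lookahead=) remaining=[) ) ) / ( num ) / num $]
Step 15: reduce E->T. Stack=[T * ( T / ( ( E] ptr=8 lookahead=) remaining=[) ) ) / ( num ) / num $]
Step 16: shift ). Stack=[T * ( T / ( ( E )] ptr=9 lookahead=) remaining=[) ) / ( num ) / num $]
Step 17: reduce F->( E ). Stack=[T * ( T / ( F] ptr=9 lookahead=) remaining=[) ) / ( num ) / num $]
Step 18: reduce T->F. Stack=[T * ( T / ( T] ptr=9 lookahead=) remaining=[) ) / ( num ) / num $]
Step 19: reduce E->T. Stack=[T * ( T / ( E] ptr=9 lookahead=) remaining=[) ) / ( num ) / num $]
Step 20: shift ). Stack=[T * ( T / ( E )] ptr=10 lookahead=) remaining=[) / ( num ) / num $]

Answer: T * ( T / ( E )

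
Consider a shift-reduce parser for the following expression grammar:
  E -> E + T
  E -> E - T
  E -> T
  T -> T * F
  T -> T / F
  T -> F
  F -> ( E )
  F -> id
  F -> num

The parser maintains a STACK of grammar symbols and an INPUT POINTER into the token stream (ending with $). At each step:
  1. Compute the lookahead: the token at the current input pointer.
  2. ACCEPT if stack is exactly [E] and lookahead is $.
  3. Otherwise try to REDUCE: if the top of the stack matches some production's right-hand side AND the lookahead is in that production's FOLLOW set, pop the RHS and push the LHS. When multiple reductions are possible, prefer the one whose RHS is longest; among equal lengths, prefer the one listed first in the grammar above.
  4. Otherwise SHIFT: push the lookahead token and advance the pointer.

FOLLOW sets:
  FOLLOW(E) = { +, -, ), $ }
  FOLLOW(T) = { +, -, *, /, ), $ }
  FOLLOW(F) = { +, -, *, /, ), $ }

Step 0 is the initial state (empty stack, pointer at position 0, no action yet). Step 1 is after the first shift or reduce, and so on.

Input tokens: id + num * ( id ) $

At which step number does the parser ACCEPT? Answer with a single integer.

Answer: 19

Derivation:
Step 1: shift id. Stack=[id] ptr=1 lookahead=+ remaining=[+ num * ( id ) $]
Step 2: reduce F->id. Stack=[F] ptr=1 lookahead=+ remaining=[+ num * ( id ) $]
Step 3: reduce T->F. Stack=[T] ptr=1 lookahead=+ remaining=[+ num * ( id ) $]
Step 4: reduce E->T. Stack=[E] ptr=1 lookahead=+ remaining=[+ num * ( id ) $]
Step 5: shift +. Stack=[E +] ptr=2 lookahead=num remaining=[num * ( id ) $]
Step 6: shift num. Stack=[E + num] ptr=3 lookahead=* remaining=[* ( id ) $]
Step 7: reduce F->num. Stack=[E + F] ptr=3 lookahead=* remaining=[* ( id ) $]
Step 8: reduce T->F. Stack=[E + T] ptr=3 lookahead=* remaining=[* ( id ) $]
Step 9: shift *. Stack=[E + T *] ptr=4 lookahead=( remaining=[( id ) $]
Step 10: shift (. Stack=[E + T * (] ptr=5 lookahead=id remaining=[id ) $]
Step 11: shift id. Stack=[E + T * ( id] ptr=6 lookahead=) remaining=[) $]
Step 12: reduce F->id. Stack=[E + T * ( F] ptr=6 lookahead=) remaining=[) $]
Step 13: reduce T->F. Stack=[E + T * ( T] ptr=6 lookahead=) remaining=[) $]
Step 14: reduce E->T. Stack=[E + T * ( E] ptr=6 lookahead=) remaining=[) $]
Step 15: shift ). Stack=[E + T * ( E )] ptr=7 lookahead=$ remaining=[$]
Step 16: reduce F->( E ). Stack=[E + T * F] ptr=7 lookahead=$ remaining=[$]
Step 17: reduce T->T * F. Stack=[E + T] ptr=7 lookahead=$ remaining=[$]
Step 18: reduce E->E + T. Stack=[E] ptr=7 lookahead=$ remaining=[$]
Step 19: accept. Stack=[E] ptr=7 lookahead=$ remaining=[$]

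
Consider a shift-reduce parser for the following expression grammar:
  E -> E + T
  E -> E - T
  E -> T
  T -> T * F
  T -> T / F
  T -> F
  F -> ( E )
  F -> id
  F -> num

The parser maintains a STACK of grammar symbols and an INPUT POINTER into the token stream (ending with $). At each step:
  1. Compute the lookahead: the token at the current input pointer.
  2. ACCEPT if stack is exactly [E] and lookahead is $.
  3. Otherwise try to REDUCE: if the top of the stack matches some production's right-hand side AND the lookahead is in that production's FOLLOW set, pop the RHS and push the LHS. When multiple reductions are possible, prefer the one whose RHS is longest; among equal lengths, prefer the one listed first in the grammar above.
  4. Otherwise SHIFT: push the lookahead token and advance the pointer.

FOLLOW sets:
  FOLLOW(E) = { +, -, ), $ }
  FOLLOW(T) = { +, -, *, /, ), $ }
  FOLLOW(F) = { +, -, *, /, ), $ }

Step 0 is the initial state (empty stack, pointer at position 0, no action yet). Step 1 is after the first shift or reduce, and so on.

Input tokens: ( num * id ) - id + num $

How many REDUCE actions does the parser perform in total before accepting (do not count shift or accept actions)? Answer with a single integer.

Step 1: shift (. Stack=[(] ptr=1 lookahead=num remaining=[num * id ) - id + num $]
Step 2: shift num. Stack=[( num] ptr=2 lookahead=* remaining=[* id ) - id + num $]
Step 3: reduce F->num. Stack=[( F] ptr=2 lookahead=* remaining=[* id ) - id + num $]
Step 4: reduce T->F. Stack=[( T] ptr=2 lookahead=* remaining=[* id ) - id + num $]
Step 5: shift *. Stack=[( T *] ptr=3 lookahead=id remaining=[id ) - id + num $]
Step 6: shift id. Stack=[( T * id] ptr=4 lookahead=) remaining=[) - id + num $]
Step 7: reduce F->id. Stack=[( T * F] ptr=4 lookahead=) remaining=[) - id + num $]
Step 8: reduce T->T * F. Stack=[( T] ptr=4 lookahead=) remaining=[) - id + num $]
Step 9: reduce E->T. Stack=[( E] ptr=4 lookahead=) remaining=[) - id + num $]
Step 10: shift ). Stack=[( E )] ptr=5 lookahead=- remaining=[- id + num $]
Step 11: reduce F->( E ). Stack=[F] ptr=5 lookahead=- remaining=[- id + num $]
Step 12: reduce T->F. Stack=[T] ptr=5 lookahead=- remaining=[- id + num $]
Step 13: reduce E->T. Stack=[E] ptr=5 lookahead=- remaining=[- id + num $]
Step 14: shift -. Stack=[E -] ptr=6 lookahead=id remaining=[id + num $]
Step 15: shift id. Stack=[E - id] ptr=7 lookahead=+ remaining=[+ num $]
Step 16: reduce F->id. Stack=[E - F] ptr=7 lookahead=+ remaining=[+ num $]
Step 17: reduce T->F. Stack=[E - T] ptr=7 lookahead=+ remaining=[+ num $]
Step 18: reduce E->E - T. Stack=[E] ptr=7 lookahead=+ remaining=[+ num $]
Step 19: shift +. Stack=[E +] ptr=8 lookahead=num remaining=[num $]
Step 20: shift num. Stack=[E + num] ptr=9 lookahead=$ remaining=[$]
Step 21: reduce F->num. Stack=[E + F] ptr=9 lookahead=$ remaining=[$]
Step 22: reduce T->F. Stack=[E + T] ptr=9 lookahead=$ remaining=[$]
Step 23: reduce E->E + T. Stack=[E] ptr=9 lookahead=$ remaining=[$]
Step 24: accept. Stack=[E] ptr=9 lookahead=$ remaining=[$]

Answer: 14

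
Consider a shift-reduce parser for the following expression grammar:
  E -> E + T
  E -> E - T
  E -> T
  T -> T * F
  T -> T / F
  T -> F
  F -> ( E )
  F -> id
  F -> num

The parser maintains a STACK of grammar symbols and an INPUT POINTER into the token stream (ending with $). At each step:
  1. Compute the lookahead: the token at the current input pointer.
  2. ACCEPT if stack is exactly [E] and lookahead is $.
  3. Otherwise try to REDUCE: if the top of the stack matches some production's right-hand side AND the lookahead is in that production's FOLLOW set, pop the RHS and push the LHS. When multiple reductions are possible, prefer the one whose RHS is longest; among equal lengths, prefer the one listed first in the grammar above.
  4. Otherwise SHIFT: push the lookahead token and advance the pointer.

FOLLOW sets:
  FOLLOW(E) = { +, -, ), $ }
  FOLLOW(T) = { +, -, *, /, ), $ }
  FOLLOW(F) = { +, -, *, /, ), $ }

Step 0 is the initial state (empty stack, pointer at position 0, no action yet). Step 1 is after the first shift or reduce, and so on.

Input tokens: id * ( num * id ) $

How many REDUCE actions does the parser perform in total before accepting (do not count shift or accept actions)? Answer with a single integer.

Step 1: shift id. Stack=[id] ptr=1 lookahead=* remaining=[* ( num * id ) $]
Step 2: reduce F->id. Stack=[F] ptr=1 lookahead=* remaining=[* ( num * id ) $]
Step 3: reduce T->F. Stack=[T] ptr=1 lookahead=* remaining=[* ( num * id ) $]
Step 4: shift *. Stack=[T *] ptr=2 lookahead=( remaining=[( num * id ) $]
Step 5: shift (. Stack=[T * (] ptr=3 lookahead=num remaining=[num * id ) $]
Step 6: shift num. Stack=[T * ( num] ptr=4 lookahead=* remaining=[* id ) $]
Step 7: reduce F->num. Stack=[T * ( F] ptr=4 lookahead=* remaining=[* id ) $]
Step 8: reduce T->F. Stack=[T * ( T] ptr=4 lookahead=* remaining=[* id ) $]
Step 9: shift *. Stack=[T * ( T *] ptr=5 lookahead=id remaining=[id ) $]
Step 10: shift id. Stack=[T * ( T * id] ptr=6 lookahead=) remaining=[) $]
Step 11: reduce F->id. Stack=[T * ( T * F] ptr=6 lookahead=) remaining=[) $]
Step 12: reduce T->T * F. Stack=[T * ( T] ptr=6 lookahead=) remaining=[) $]
Step 13: reduce E->T. Stack=[T * ( E] ptr=6 lookahead=) remaining=[) $]
Step 14: shift ). Stack=[T * ( E )] ptr=7 lookahead=$ remaining=[$]
Step 15: reduce F->( E ). Stack=[T * F] ptr=7 lookahead=$ remaining=[$]
Step 16: reduce T->T * F. Stack=[T] ptr=7 lookahead=$ remaining=[$]
Step 17: reduce E->T. Stack=[E] ptr=7 lookahead=$ remaining=[$]
Step 18: accept. Stack=[E] ptr=7 lookahead=$ remaining=[$]

Answer: 10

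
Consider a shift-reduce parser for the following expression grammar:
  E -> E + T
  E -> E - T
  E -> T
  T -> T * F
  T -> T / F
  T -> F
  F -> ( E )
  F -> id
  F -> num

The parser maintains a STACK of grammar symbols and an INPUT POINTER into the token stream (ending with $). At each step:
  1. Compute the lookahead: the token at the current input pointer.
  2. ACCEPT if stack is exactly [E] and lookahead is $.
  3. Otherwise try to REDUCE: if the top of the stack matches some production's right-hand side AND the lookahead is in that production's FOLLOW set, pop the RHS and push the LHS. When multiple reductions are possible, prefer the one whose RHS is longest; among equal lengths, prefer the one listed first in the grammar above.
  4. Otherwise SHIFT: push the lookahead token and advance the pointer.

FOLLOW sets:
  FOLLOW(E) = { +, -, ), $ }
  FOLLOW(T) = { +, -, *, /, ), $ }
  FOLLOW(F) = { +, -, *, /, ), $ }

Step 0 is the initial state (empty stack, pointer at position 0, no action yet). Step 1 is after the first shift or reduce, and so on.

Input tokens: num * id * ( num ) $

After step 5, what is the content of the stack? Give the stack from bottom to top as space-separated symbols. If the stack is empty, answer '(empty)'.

Step 1: shift num. Stack=[num] ptr=1 lookahead=* remaining=[* id * ( num ) $]
Step 2: reduce F->num. Stack=[F] ptr=1 lookahead=* remaining=[* id * ( num ) $]
Step 3: reduce T->F. Stack=[T] ptr=1 lookahead=* remaining=[* id * ( num ) $]
Step 4: shift *. Stack=[T *] ptr=2 lookahead=id remaining=[id * ( num ) $]
Step 5: shift id. Stack=[T * id] ptr=3 lookahead=* remaining=[* ( num ) $]

Answer: T * id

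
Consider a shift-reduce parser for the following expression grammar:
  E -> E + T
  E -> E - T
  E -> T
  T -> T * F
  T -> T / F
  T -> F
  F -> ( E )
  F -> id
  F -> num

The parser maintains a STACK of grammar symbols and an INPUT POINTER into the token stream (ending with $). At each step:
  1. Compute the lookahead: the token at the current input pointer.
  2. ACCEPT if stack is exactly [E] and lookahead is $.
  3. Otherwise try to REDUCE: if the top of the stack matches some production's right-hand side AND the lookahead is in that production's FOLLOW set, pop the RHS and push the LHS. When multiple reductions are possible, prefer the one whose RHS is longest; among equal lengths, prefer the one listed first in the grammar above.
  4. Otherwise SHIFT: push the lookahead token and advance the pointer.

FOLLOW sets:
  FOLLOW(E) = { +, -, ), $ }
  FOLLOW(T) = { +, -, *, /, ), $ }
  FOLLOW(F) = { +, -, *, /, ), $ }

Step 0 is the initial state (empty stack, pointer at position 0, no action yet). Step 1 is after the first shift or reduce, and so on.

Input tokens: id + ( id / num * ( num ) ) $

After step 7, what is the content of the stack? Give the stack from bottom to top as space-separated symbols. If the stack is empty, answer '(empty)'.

Answer: E + ( id

Derivation:
Step 1: shift id. Stack=[id] ptr=1 lookahead=+ remaining=[+ ( id / num * ( num ) ) $]
Step 2: reduce F->id. Stack=[F] ptr=1 lookahead=+ remaining=[+ ( id / num * ( num ) ) $]
Step 3: reduce T->F. Stack=[T] ptr=1 lookahead=+ remaining=[+ ( id / num * ( num ) ) $]
Step 4: reduce E->T. Stack=[E] ptr=1 lookahead=+ remaining=[+ ( id / num * ( num ) ) $]
Step 5: shift +. Stack=[E +] ptr=2 lookahead=( remaining=[( id / num * ( num ) ) $]
Step 6: shift (. Stack=[E + (] ptr=3 lookahead=id remaining=[id / num * ( num ) ) $]
Step 7: shift id. Stack=[E + ( id] ptr=4 lookahead=/ remaining=[/ num * ( num ) ) $]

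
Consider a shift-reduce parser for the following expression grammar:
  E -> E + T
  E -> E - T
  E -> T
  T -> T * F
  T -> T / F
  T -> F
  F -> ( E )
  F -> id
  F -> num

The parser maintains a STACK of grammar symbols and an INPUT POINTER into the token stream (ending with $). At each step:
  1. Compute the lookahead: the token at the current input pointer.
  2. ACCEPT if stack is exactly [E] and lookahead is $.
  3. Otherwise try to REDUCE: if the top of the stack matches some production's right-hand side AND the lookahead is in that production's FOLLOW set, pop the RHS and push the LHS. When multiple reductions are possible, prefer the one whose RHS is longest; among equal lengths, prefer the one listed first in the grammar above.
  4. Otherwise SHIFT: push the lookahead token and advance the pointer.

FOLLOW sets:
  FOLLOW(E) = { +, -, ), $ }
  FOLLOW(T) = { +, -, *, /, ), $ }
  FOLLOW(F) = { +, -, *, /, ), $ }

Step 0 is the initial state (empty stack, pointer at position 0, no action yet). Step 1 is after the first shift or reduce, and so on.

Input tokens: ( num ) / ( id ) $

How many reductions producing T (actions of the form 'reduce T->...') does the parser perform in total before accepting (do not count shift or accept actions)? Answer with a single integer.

Answer: 4

Derivation:
Step 1: shift (. Stack=[(] ptr=1 lookahead=num remaining=[num ) / ( id ) $]
Step 2: shift num. Stack=[( num] ptr=2 lookahead=) remaining=[) / ( id ) $]
Step 3: reduce F->num. Stack=[( F] ptr=2 lookahead=) remaining=[) / ( id ) $]
Step 4: reduce T->F. Stack=[( T] ptr=2 lookahead=) remaining=[) / ( id ) $]
Step 5: reduce E->T. Stack=[( E] ptr=2 lookahead=) remaining=[) / ( id ) $]
Step 6: shift ). Stack=[( E )] ptr=3 lookahead=/ remaining=[/ ( id ) $]
Step 7: reduce F->( E ). Stack=[F] ptr=3 lookahead=/ remaining=[/ ( id ) $]
Step 8: reduce T->F. Stack=[T] ptr=3 lookahead=/ remaining=[/ ( id ) $]
Step 9: shift /. Stack=[T /] ptr=4 lookahead=( remaining=[( id ) $]
Step 10: shift (. Stack=[T / (] ptr=5 lookahead=id remaining=[id ) $]
Step 11: shift id. Stack=[T / ( id] ptr=6 lookahead=) remaining=[) $]
Step 12: reduce F->id. Stack=[T / ( F] ptr=6 lookahead=) remaining=[) $]
Step 13: reduce T->F. Stack=[T / ( T] ptr=6 lookahead=) remaining=[) $]
Step 14: reduce E->T. Stack=[T / ( E] ptr=6 lookahead=) remaining=[) $]
Step 15: shift ). Stack=[T / ( E )] ptr=7 lookahead=$ remaining=[$]
Step 16: reduce F->( E ). Stack=[T / F] ptr=7 lookahead=$ remaining=[$]
Step 17: reduce T->T / F. Stack=[T] ptr=7 lookahead=$ remaining=[$]
Step 18: reduce E->T. Stack=[E] ptr=7 lookahead=$ remaining=[$]
Step 19: accept. Stack=[E] ptr=7 lookahead=$ remaining=[$]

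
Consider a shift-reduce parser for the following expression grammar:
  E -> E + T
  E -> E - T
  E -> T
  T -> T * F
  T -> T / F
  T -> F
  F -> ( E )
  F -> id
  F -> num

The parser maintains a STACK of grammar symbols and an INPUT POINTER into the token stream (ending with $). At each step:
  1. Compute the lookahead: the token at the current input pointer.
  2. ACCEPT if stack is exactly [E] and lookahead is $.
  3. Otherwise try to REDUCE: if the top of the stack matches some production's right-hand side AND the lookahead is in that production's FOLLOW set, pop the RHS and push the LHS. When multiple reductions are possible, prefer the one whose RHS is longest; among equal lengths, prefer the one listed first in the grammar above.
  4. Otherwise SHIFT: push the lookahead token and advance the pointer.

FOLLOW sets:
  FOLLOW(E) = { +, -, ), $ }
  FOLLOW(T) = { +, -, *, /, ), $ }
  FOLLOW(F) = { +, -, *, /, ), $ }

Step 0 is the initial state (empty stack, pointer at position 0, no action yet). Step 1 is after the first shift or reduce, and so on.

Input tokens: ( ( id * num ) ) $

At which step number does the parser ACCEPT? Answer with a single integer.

Step 1: shift (. Stack=[(] ptr=1 lookahead=( remaining=[( id * num ) ) $]
Step 2: shift (. Stack=[( (] ptr=2 lookahead=id remaining=[id * num ) ) $]
Step 3: shift id. Stack=[( ( id] ptr=3 lookahead=* remaining=[* num ) ) $]
Step 4: reduce F->id. Stack=[( ( F] ptr=3 lookahead=* remaining=[* num ) ) $]
Step 5: reduce T->F. Stack=[( ( T] ptr=3 lookahead=* remaining=[* num ) ) $]
Step 6: shift *. Stack=[( ( T *] ptr=4 lookahead=num remaining=[num ) ) $]
Step 7: shift num. Stack=[( ( T * num] ptr=5 lookahead=) remaining=[) ) $]
Step 8: reduce F->num. Stack=[( ( T * F] ptr=5 lookahead=) remaining=[) ) $]
Step 9: reduce T->T * F. Stack=[( ( T] ptr=5 lookahead=) remaining=[) ) $]
Step 10: reduce E->T. Stack=[( ( E] ptr=5 lookahead=) remaining=[) ) $]
Step 11: shift ). Stack=[( ( E )] ptr=6 lookahead=) remaining=[) $]
Step 12: reduce F->( E ). Stack=[( F] ptr=6 lookahead=) remaining=[) $]
Step 13: reduce T->F. Stack=[( T] ptr=6 lookahead=) remaining=[) $]
Step 14: reduce E->T. Stack=[( E] ptr=6 lookahead=) remaining=[) $]
Step 15: shift ). Stack=[( E )] ptr=7 lookahead=$ remaining=[$]
Step 16: reduce F->( E ). Stack=[F] ptr=7 lookahead=$ remaining=[$]
Step 17: reduce T->F. Stack=[T] ptr=7 lookahead=$ remaining=[$]
Step 18: reduce E->T. Stack=[E] ptr=7 lookahead=$ remaining=[$]
Step 19: accept. Stack=[E] ptr=7 lookahead=$ remaining=[$]

Answer: 19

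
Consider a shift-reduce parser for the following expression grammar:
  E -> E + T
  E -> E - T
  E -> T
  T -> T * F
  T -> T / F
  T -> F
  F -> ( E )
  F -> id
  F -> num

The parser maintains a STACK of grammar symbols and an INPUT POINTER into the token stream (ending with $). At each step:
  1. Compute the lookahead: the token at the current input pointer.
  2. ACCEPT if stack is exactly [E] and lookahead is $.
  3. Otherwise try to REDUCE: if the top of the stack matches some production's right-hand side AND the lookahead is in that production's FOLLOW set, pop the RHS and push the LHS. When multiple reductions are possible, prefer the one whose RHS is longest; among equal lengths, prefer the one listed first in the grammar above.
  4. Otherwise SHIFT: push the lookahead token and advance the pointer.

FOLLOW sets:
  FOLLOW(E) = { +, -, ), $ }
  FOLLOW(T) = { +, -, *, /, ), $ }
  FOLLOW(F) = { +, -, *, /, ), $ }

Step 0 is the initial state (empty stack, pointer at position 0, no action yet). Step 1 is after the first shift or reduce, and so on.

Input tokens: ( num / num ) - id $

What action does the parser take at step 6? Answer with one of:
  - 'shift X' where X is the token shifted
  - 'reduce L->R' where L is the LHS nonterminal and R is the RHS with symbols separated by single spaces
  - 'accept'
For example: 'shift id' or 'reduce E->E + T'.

Answer: shift num

Derivation:
Step 1: shift (. Stack=[(] ptr=1 lookahead=num remaining=[num / num ) - id $]
Step 2: shift num. Stack=[( num] ptr=2 lookahead=/ remaining=[/ num ) - id $]
Step 3: reduce F->num. Stack=[( F] ptr=2 lookahead=/ remaining=[/ num ) - id $]
Step 4: reduce T->F. Stack=[( T] ptr=2 lookahead=/ remaining=[/ num ) - id $]
Step 5: shift /. Stack=[( T /] ptr=3 lookahead=num remaining=[num ) - id $]
Step 6: shift num. Stack=[( T / num] ptr=4 lookahead=) remaining=[) - id $]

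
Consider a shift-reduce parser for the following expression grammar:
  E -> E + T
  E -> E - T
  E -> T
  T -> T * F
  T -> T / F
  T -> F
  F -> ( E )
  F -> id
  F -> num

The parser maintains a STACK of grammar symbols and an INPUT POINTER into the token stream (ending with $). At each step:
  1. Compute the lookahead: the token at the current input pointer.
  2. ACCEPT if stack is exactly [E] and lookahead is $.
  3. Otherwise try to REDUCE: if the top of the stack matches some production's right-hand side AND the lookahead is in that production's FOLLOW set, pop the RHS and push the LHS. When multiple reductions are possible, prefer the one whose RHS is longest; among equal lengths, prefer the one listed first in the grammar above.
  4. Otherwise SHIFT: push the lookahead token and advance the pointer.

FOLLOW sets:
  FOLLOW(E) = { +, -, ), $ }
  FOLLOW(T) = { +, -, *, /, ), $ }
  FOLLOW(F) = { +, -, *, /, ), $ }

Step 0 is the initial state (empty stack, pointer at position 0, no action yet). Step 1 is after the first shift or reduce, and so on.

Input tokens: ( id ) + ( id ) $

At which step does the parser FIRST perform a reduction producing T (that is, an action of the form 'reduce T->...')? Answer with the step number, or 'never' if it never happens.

Step 1: shift (. Stack=[(] ptr=1 lookahead=id remaining=[id ) + ( id ) $]
Step 2: shift id. Stack=[( id] ptr=2 lookahead=) remaining=[) + ( id ) $]
Step 3: reduce F->id. Stack=[( F] ptr=2 lookahead=) remaining=[) + ( id ) $]
Step 4: reduce T->F. Stack=[( T] ptr=2 lookahead=) remaining=[) + ( id ) $]

Answer: 4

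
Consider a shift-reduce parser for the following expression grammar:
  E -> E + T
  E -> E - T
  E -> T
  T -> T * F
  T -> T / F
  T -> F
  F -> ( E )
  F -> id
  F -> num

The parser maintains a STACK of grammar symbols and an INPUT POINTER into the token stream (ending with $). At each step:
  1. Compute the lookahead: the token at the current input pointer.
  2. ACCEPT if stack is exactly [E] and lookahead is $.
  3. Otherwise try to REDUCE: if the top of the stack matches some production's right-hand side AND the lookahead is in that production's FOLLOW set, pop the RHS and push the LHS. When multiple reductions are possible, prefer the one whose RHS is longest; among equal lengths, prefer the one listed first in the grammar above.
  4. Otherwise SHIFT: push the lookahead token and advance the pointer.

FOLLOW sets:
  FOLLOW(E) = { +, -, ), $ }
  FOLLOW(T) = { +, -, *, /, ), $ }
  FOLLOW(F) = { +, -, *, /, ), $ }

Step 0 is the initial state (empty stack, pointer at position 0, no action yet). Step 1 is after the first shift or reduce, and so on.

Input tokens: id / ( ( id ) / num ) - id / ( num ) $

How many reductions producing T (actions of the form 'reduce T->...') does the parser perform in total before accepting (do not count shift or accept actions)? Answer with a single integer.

Step 1: shift id. Stack=[id] ptr=1 lookahead=/ remaining=[/ ( ( id ) / num ) - id / ( num ) $]
Step 2: reduce F->id. Stack=[F] ptr=1 lookahead=/ remaining=[/ ( ( id ) / num ) - id / ( num ) $]
Step 3: reduce T->F. Stack=[T] ptr=1 lookahead=/ remaining=[/ ( ( id ) / num ) - id / ( num ) $]
Step 4: shift /. Stack=[T /] ptr=2 lookahead=( remaining=[( ( id ) / num ) - id / ( num ) $]
Step 5: shift (. Stack=[T / (] ptr=3 lookahead=( remaining=[( id ) / num ) - id / ( num ) $]
Step 6: shift (. Stack=[T / ( (] ptr=4 lookahead=id remaining=[id ) / num ) - id / ( num ) $]
Step 7: shift id. Stack=[T / ( ( id] ptr=5 lookahead=) remaining=[) / num ) - id / ( num ) $]
Step 8: reduce F->id. Stack=[T / ( ( F] ptr=5 lookahead=) remaining=[) / num ) - id / ( num ) $]
Step 9: reduce T->F. Stack=[T / ( ( T] ptr=5 lookahead=) remaining=[) / num ) - id / ( num ) $]
Step 10: reduce E->T. Stack=[T / ( ( E] ptr=5 lookahead=) remaining=[) / num ) - id / ( num ) $]
Step 11: shift ). Stack=[T / ( ( E )] ptr=6 lookahead=/ remaining=[/ num ) - id / ( num ) $]
Step 12: reduce F->( E ). Stack=[T / ( F] ptr=6 lookahead=/ remaining=[/ num ) - id / ( num ) $]
Step 13: reduce T->F. Stack=[T / ( T] ptr=6 lookahead=/ remaining=[/ num ) - id / ( num ) $]
Step 14: shift /. Stack=[T / ( T /] ptr=7 lookahead=num remaining=[num ) - id / ( num ) $]
Step 15: shift num. Stack=[T / ( T / num] ptr=8 lookahead=) remaining=[) - id / ( num ) $]
Step 16: reduce F->num. Stack=[T / ( T / F] ptr=8 lookahead=) remaining=[) - id / ( num ) $]
Step 17: reduce T->T / F. Stack=[T / ( T] ptr=8 lookahead=) remaining=[) - id / ( num ) $]
Step 18: reduce E->T. Stack=[T / ( E] ptr=8 lookahead=) remaining=[) - id / ( num ) $]
Step 19: shift ). Stack=[T / ( E )] ptr=9 lookahead=- remaining=[- id / ( num ) $]
Step 20: reduce F->( E ). Stack=[T / F] ptr=9 lookahead=- remaining=[- id / ( num ) $]
Step 21: reduce T->T / F. Stack=[T] ptr=9 lookahead=- remaining=[- id / ( num ) $]
Step 22: reduce E->T. Stack=[E] ptr=9 lookahead=- remaining=[- id / ( num ) $]
Step 23: shift -. Stack=[E -] ptr=10 lookahead=id remaining=[id / ( num ) $]
Step 24: shift id. Stack=[E - id] ptr=11 lookahead=/ remaining=[/ ( num ) $]
Step 25: reduce F->id. Stack=[E - F] ptr=11 lookahead=/ remaining=[/ ( num ) $]
Step 26: reduce T->F. Stack=[E - T] ptr=11 lookahead=/ remaining=[/ ( num ) $]
Step 27: shift /. Stack=[E - T /] ptr=12 lookahead=( remaining=[( num ) $]
Step 28: shift (. Stack=[E - T / (] ptr=13 lookahead=num remaining=[num ) $]
Step 29: shift num. Stack=[E - T / ( num] ptr=14 lookahead=) remaining=[) $]
Step 30: reduce F->num. Stack=[E - T / ( F] ptr=14 lookahead=) remaining=[) $]
Step 31: reduce T->F. Stack=[E - T / ( T] ptr=14 lookahead=) remaining=[) $]
Step 32: reduce E->T. Stack=[E - T / ( E] ptr=14 lookahead=) remaining=[) $]
Step 33: shift ). Stack=[E - T / ( E )] ptr=15 lookahead=$ remaining=[$]
Step 34: reduce F->( E ). Stack=[E - T / F] ptr=15 lookahead=$ remaining=[$]
Step 35: reduce T->T / F. Stack=[E - T] ptr=15 lookahead=$ remaining=[$]
Step 36: reduce E->E - T. Stack=[E] ptr=15 lookahead=$ remaining=[$]
Step 37: accept. Stack=[E] ptr=15 lookahead=$ remaining=[$]

Answer: 8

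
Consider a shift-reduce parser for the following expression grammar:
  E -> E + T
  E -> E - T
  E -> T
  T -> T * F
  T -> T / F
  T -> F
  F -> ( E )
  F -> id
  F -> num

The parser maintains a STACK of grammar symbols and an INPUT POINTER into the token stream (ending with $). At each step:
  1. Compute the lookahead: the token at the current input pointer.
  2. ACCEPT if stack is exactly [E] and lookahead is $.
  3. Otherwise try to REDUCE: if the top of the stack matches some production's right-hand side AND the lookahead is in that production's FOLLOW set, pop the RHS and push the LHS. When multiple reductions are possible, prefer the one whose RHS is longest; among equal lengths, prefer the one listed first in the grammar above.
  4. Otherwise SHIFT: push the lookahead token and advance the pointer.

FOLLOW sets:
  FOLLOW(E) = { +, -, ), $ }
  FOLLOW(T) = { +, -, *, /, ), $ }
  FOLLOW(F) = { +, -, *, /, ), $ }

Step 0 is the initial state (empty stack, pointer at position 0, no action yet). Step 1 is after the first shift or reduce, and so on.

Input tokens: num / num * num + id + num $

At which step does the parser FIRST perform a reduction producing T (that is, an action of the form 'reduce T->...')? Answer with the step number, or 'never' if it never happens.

Step 1: shift num. Stack=[num] ptr=1 lookahead=/ remaining=[/ num * num + id + num $]
Step 2: reduce F->num. Stack=[F] ptr=1 lookahead=/ remaining=[/ num * num + id + num $]
Step 3: reduce T->F. Stack=[T] ptr=1 lookahead=/ remaining=[/ num * num + id + num $]

Answer: 3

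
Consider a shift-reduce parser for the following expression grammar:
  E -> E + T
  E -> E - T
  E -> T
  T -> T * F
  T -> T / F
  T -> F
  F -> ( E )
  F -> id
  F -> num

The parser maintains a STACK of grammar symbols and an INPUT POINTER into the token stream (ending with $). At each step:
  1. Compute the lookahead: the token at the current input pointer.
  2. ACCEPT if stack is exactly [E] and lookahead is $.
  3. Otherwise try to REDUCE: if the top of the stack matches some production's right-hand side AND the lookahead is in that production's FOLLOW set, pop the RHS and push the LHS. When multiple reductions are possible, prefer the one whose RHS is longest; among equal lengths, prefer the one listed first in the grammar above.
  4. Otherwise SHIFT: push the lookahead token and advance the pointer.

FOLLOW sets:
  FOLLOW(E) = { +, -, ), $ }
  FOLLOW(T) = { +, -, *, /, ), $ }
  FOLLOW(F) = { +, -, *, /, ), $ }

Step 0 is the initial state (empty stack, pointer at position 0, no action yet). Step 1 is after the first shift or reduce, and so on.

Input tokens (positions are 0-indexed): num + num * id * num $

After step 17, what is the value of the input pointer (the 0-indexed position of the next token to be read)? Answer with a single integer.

Answer: 7

Derivation:
Step 1: shift num. Stack=[num] ptr=1 lookahead=+ remaining=[+ num * id * num $]
Step 2: reduce F->num. Stack=[F] ptr=1 lookahead=+ remaining=[+ num * id * num $]
Step 3: reduce T->F. Stack=[T] ptr=1 lookahead=+ remaining=[+ num * id * num $]
Step 4: reduce E->T. Stack=[E] ptr=1 lookahead=+ remaining=[+ num * id * num $]
Step 5: shift +. Stack=[E +] ptr=2 lookahead=num remaining=[num * id * num $]
Step 6: shift num. Stack=[E + num] ptr=3 lookahead=* remaining=[* id * num $]
Step 7: reduce F->num. Stack=[E + F] ptr=3 lookahead=* remaining=[* id * num $]
Step 8: reduce T->F. Stack=[E + T] ptr=3 lookahead=* remaining=[* id * num $]
Step 9: shift *. Stack=[E + T *] ptr=4 lookahead=id remaining=[id * num $]
Step 10: shift id. Stack=[E + T * id] ptr=5 lookahead=* remaining=[* num $]
Step 11: reduce F->id. Stack=[E + T * F] ptr=5 lookahead=* remaining=[* num $]
Step 12: reduce T->T * F. Stack=[E + T] ptr=5 lookahead=* remaining=[* num $]
Step 13: shift *. Stack=[E + T *] ptr=6 lookahead=num remaining=[num $]
Step 14: shift num. Stack=[E + T * num] ptr=7 lookahead=$ remaining=[$]
Step 15: reduce F->num. Stack=[E + T * F] ptr=7 lookahead=$ remaining=[$]
Step 16: reduce T->T * F. Stack=[E + T] ptr=7 lookahead=$ remaining=[$]
Step 17: reduce E->E + T. Stack=[E] ptr=7 lookahead=$ remaining=[$]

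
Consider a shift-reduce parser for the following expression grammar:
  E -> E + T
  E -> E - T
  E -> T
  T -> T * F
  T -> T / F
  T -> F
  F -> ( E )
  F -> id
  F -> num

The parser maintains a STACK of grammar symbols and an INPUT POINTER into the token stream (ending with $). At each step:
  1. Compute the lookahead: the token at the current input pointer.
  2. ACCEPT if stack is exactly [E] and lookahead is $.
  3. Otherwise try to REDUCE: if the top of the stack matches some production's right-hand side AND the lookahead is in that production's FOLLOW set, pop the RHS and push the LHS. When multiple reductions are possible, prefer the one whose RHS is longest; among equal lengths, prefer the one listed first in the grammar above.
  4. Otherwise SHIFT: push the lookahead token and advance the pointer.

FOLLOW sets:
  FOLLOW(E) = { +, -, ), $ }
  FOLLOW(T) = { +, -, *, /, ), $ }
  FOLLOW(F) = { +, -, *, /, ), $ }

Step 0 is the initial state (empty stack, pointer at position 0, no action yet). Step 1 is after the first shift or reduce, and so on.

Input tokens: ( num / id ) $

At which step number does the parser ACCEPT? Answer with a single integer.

Step 1: shift (. Stack=[(] ptr=1 lookahead=num remaining=[num / id ) $]
Step 2: shift num. Stack=[( num] ptr=2 lookahead=/ remaining=[/ id ) $]
Step 3: reduce F->num. Stack=[( F] ptr=2 lookahead=/ remaining=[/ id ) $]
Step 4: reduce T->F. Stack=[( T] ptr=2 lookahead=/ remaining=[/ id ) $]
Step 5: shift /. Stack=[( T /] ptr=3 lookahead=id remaining=[id ) $]
Step 6: shift id. Stack=[( T / id] ptr=4 lookahead=) remaining=[) $]
Step 7: reduce F->id. Stack=[( T / F] ptr=4 lookahead=) remaining=[) $]
Step 8: reduce T->T / F. Stack=[( T] ptr=4 lookahead=) remaining=[) $]
Step 9: reduce E->T. Stack=[( E] ptr=4 lookahead=) remaining=[) $]
Step 10: shift ). Stack=[( E )] ptr=5 lookahead=$ remaining=[$]
Step 11: reduce F->( E ). Stack=[F] ptr=5 lookahead=$ remaining=[$]
Step 12: reduce T->F. Stack=[T] ptr=5 lookahead=$ remaining=[$]
Step 13: reduce E->T. Stack=[E] ptr=5 lookahead=$ remaining=[$]
Step 14: accept. Stack=[E] ptr=5 lookahead=$ remaining=[$]

Answer: 14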